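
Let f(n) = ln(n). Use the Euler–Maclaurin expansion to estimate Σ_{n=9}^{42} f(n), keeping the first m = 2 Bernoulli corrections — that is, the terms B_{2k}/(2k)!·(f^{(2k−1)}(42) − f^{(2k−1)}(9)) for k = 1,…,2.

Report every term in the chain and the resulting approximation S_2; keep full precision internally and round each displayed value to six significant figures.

Integral: ∫_9^42 ln(x) dx = 104.207.
Boundary: ½(f(9) + f(42)) = ½(2.19722 + 3.73767) = 2.96745.
Integral + boundary = 107.175.
Correction k=1: B_{2}/2! · (f^{(1)}(42) − f^{(1)}(9)) = 1/12 · (0.0238095 − 0.111111) = -0.00727513.
After k=1: 107.167.
Correction k=2: B_{4}/4! · (f^{(3)}(42) − f^{(3)}(9)) = −1/720 · (2.69949e-05 − 0.00274348) = 3.77290e-06.

S_2 ≈ 107.167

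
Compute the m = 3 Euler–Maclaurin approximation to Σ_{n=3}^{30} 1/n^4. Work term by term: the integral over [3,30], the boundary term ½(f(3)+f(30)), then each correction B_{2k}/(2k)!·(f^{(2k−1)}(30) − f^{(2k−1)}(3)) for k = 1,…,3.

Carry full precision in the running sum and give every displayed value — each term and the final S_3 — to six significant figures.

S_3 ≈ 0.0198136

The integral term ∫_3^30 1/x^4 dx = 0.0123333.
½[f(3) + f(30)] = ½[0.0123457 + 1.23457e-06] = 0.00617346.
So far: 0.0185068.
Order-1 term: 1/12 · (-1.64609e-07 − (-0.0164609)) = 0.00137173.
Running total after k=1: 0.0198785.
Order-2 term: −1/720 · (-5.48697e-09 − (-0.0548697)) = -7.62079e-05.
Running total after k=2: 0.0198023.
Order-3 term: 1/30240 · (-3.41411e-10 − (-0.341411)) = 1.12901e-05.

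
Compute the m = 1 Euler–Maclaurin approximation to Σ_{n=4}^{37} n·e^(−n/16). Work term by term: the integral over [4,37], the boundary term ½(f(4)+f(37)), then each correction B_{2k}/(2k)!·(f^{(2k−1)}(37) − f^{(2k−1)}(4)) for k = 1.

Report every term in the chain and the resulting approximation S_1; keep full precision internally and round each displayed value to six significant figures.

S_1 ≈ 168.583

∫_4^37 x·e^(−x/16) dx evaluates to 165.253.
Endpoint term: (f(4) + f(37))/2 = (3.11520 + 3.66350)/2 = 3.38935.
Running total after boundary: 168.642.
Correction k=1: B_{2}/2! · (f^{(1)}(37) − f^{(1)}(4)) = 1/12 · (-0.129955 − 0.584101) = -0.0595046.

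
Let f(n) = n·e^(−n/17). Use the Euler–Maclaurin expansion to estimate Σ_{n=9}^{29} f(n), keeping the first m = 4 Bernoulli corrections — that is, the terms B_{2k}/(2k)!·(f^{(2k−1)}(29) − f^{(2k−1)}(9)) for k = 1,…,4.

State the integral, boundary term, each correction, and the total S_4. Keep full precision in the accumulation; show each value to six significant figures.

S_4 ≈ 123.546

Integral: ∫_9^29 x·e^(−x/17) dx = 118.296.
Endpoint term: (f(9) + f(29))/2 = (5.30056 + 5.26675)/2 = 5.28366.
Integral + boundary = 123.579.
Order-1 term: 1/12 · (-0.128197 − 0.277154) = -0.0337792.
Partial sum through k=1: 123.546.
Order-2 term: −1/720 · (0.000813244 − 0.00503480) = 5.86327e-06.
Partial sum through k=2: 123.546.
Order-3 term: 1/30240 · (7.16289e-06 − 3.15245e-05) = -8.05609e-10.
Partial sum through k=3: 123.546.
Order-4 term: −1/1209600 · (3.98332e-08 − 1.57881e-07) = 9.75924e-14.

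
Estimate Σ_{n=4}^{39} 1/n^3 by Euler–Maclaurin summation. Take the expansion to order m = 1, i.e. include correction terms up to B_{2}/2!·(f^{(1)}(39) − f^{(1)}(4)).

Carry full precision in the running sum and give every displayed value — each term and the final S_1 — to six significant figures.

∫_4^39 1/x^3 dx evaluates to 0.0309213.
Boundary: ½(f(4) + f(39)) = ½(0.0156250 + 1.68580e-05) = 0.00782093.
Integral + boundary = 0.0387422.
Correction k=1: B_{2}/2! · (f^{(1)}(39) − f^{(1)}(4)) = 1/12 · (-1.29677e-06 − (-0.0117188)) = 0.000976454.

S_1 ≈ 0.0397187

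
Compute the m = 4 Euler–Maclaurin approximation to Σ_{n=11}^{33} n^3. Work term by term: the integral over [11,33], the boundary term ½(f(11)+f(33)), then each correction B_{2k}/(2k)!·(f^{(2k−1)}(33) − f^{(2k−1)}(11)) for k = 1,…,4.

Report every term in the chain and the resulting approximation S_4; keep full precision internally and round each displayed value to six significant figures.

S_4 ≈ 311696

The integral term ∫_11^33 x^3 dx = 292820.
Endpoint term: (f(11) + f(33))/2 = (1331.00 + 35937.0)/2 = 18634.0.
So far: 311454.
Order-1 term: 1/12 · (3267.00 − 363.000) = 242.000.
After k=1: 311696.
Order-2 term: −1/720 · (6.00000 − 6.00000) = 0.00000.
After k=2: 311696.
Order-3 term: 1/30240 · (0.00000 − 0.00000) = 0.00000.
After k=3: 311696.
Order-4 term: −1/1209600 · (0.00000 − 0.00000) = 0.00000.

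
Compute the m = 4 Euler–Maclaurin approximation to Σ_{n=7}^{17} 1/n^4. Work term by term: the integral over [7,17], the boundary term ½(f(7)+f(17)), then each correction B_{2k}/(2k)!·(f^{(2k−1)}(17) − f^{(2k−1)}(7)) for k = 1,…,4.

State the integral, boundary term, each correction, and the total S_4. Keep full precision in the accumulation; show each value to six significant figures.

S_4 ≈ 0.00113760

∫_7^17 1/x^4 dx evaluates to 0.000903970.
Endpoint term: (f(7) + f(17))/2 = (0.000416493 + 1.19730e-05)/2 = 0.000214233.
Integral + boundary = 0.00111820.
Correction k=1: B_{2}/2! · (f^{(1)}(17) − f^{(1)}(7)) = 1/12 · (-2.81719e-06 − (-0.000237996)) = 1.95982e-05.
Partial sum through k=1: 0.00113780.
Correction k=2: B_{4}/4! · (f^{(3)}(17) − f^{(3)}(7)) = −1/720 · (-2.92441e-07 − (-0.000145712)) = -2.01971e-07.
Partial sum through k=2: 0.00113760.
Correction k=3: B_{6}/6! · (f^{(5)}(17) − f^{(5)}(7)) = 1/30240 · (-5.66668e-08 − (-0.000166528)) = 5.50500e-09.
Partial sum through k=3: 0.00113760.
Correction k=4: B_{8}/8! · (f^{(7)}(17) − f^{(7)}(7)) = −1/1209600 · (-1.76471e-08 − (-0.000305868)) = -2.52852e-10.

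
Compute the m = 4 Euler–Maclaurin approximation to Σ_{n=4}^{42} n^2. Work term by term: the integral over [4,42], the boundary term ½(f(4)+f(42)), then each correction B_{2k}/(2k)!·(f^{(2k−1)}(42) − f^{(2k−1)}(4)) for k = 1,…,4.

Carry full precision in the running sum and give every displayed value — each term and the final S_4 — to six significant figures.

∫_4^42 x^2 dx evaluates to 24674.7.
Boundary: ½(f(4) + f(42)) = ½(16.0000 + 1764.00) = 890.000.
Integral + boundary = 25564.7.
Order-1 term: 1/12 · (84.0000 − 8.00000) = 6.33333.
After k=1: 25571.0.
Order-2 term: −1/720 · (0.00000 − 0.00000) = 0.00000.
After k=2: 25571.0.
Order-3 term: 1/30240 · (0.00000 − 0.00000) = 0.00000.
After k=3: 25571.0.
Order-4 term: −1/1209600 · (0.00000 − 0.00000) = 0.00000.

S_4 ≈ 25571.0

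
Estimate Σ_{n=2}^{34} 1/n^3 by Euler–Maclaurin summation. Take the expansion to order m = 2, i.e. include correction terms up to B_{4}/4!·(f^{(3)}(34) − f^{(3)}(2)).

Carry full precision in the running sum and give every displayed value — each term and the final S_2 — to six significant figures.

∫_2^34 1/x^3 dx evaluates to 0.124567.
½[f(2) + f(34)] = ½[0.125000 + 2.54427e-05] = 0.0625127.
So far: 0.187080.
Order-1 term: 1/12 · (-2.24494e-06 − (-0.187500)) = 0.0156248.
After k=1: 0.202705.
Order-2 term: −1/720 · (-3.88399e-08 − (-0.937500)) = -0.00130208.

S_2 ≈ 0.201403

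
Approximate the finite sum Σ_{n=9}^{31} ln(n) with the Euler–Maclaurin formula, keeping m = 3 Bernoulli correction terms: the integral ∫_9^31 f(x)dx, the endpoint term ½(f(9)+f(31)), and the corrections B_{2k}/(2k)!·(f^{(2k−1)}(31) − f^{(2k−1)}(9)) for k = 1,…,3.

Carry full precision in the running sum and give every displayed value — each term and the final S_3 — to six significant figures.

The integral term ∫_9^31 ln(x) dx = 64.6786.
½[f(9) + f(31)] = ½[2.19722 + 3.43399] = 2.81561.
Integral + boundary = 67.4942.
Order-1 term: 1/12 · (0.0322581 − 0.111111) = -0.00657109.
After k=1: 67.4876.
Order-2 term: −1/720 · (6.71344e-05 − 0.00274348) = 3.71715e-06.
After k=2: 67.4876.
Order-3 term: 1/30240 · (8.38306e-07 − 0.000406442) = -1.34128e-08.

S_3 ≈ 67.4876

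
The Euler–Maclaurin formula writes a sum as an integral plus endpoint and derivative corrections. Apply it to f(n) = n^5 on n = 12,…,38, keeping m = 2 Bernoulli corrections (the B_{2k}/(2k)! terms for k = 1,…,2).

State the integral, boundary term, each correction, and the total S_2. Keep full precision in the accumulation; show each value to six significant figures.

S_2 ≈ 5.41927e+08

Integral: ∫_12^38 x^5 dx = 5.01325e+08.
½[f(12) + f(38)] = ½[248832 + 7.92352e+07] = 3.97420e+07.
Integral + boundary = 5.41067e+08.
k=1: B_{2}/(2)! × [f^{(1)}(38) − f^{(1)}(12)] = 1/12 × (1.04257e+07 − 103680) = 860167.
After k=1: 5.41927e+08.
k=2: B_{4}/(4)! × [f^{(3)}(38) − f^{(3)}(12)] = −1/720 × (86640.0 − 8640.00) = -108.333.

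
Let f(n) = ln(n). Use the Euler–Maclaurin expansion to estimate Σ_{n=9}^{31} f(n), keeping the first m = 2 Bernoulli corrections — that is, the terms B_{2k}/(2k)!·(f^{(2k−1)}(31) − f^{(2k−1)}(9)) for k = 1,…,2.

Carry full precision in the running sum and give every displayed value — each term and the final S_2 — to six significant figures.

S_2 ≈ 67.4876

Integral: ∫_9^31 ln(x) dx = 64.6786.
½[f(9) + f(31)] = ½[2.19722 + 3.43399] = 2.81561.
Integral + boundary = 67.4942.
Order-1 term: 1/12 · (0.0322581 − 0.111111) = -0.00657109.
Partial sum through k=1: 67.4876.
Order-2 term: −1/720 · (6.71344e-05 − 0.00274348) = 3.71715e-06.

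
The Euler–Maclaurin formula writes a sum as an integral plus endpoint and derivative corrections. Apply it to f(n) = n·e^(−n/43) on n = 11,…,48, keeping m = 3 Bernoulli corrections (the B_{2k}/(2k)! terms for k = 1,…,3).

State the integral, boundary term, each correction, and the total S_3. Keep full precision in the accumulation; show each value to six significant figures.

S_3 ≈ 528.467

Integral: ∫_11^48 x·e^(−x/43) dx = 516.400.
Endpoint term: (f(11) + f(48))/2 = (8.51715 + 15.7198)/2 = 12.1185.
Running total after boundary: 528.518.
k=1: B_{2}/(2)! × [f^{(1)}(48) − f^{(1)}(11)] = 1/12 × (-0.0380809 − 0.576213) = -0.0511911.
Partial sum through k=1: 528.467.
k=2: B_{4}/(4)! × [f^{(3)}(48) − f^{(3)}(11)] = −1/720 × (0.000333646 − 0.00114915) = 1.13265e-06.
Partial sum through k=2: 528.467.
k=3: B_{6}/(6)! × [f^{(5)}(48) − f^{(5)}(11)] = 1/30240 × (3.72032e-07 − 1.07446e-06) = -2.32284e-11.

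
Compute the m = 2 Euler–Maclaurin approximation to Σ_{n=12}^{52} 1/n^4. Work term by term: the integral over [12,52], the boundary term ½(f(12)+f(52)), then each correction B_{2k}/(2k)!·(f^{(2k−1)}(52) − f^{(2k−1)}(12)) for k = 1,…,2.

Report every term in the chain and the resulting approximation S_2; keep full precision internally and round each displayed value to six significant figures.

The integral term ∫_12^52 1/x^4 dx = 0.000190531.
½[f(12) + f(52)] = ½[4.82253e-05 + 1.36769e-07] = 2.41810e-05.
So far: 0.000214712.
Correction k=1: B_{2}/2! · (f^{(1)}(52) − f^{(1)}(12)) = 1/12 · (-1.05207e-08 − (-1.60751e-05)) = 1.33872e-06.
Running total after k=1: 0.000216050.
Correction k=2: B_{4}/4! · (f^{(3)}(52) − f^{(3)}(12)) = −1/720 · (-1.16723e-10 − (-3.34898e-06)) = -4.65120e-09.

S_2 ≈ 0.000216046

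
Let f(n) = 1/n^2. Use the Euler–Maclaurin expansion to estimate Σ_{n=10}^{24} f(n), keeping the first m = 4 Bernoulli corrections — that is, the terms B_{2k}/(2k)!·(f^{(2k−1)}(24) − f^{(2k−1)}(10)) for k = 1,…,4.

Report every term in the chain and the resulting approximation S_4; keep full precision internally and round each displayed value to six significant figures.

S_4 ≈ 0.0643557

∫_10^24 1/x^2 dx evaluates to 0.0583333.
Endpoint term: (f(10) + f(24))/2 = (0.0100000 + 0.00173611)/2 = 0.00586806.
Integral + boundary = 0.0642014.
k=1: B_{2}/(2)! × [f^{(1)}(24) − f^{(1)}(10)] = 1/12 × (-0.000144676 − (-0.00200000)) = 0.000154610.
Running total after k=1: 0.0643560.
k=2: B_{4}/(4)! × [f^{(3)}(24) − f^{(3)}(10)] = −1/720 × (-3.01408e-06 − (-0.000240000)) = -3.29147e-07.
Running total after k=2: 0.0643557.
k=3: B_{6}/(6)! × [f^{(5)}(24) − f^{(5)}(10)] = 1/30240 × (-1.56983e-07 − (-7.20000e-05)) = 2.37576e-09.
Running total after k=3: 0.0643557.
k=4: B_{8}/(8)! × [f^{(7)}(24) − f^{(7)}(10)] = −1/1209600 × (-1.52623e-08 − (-4.03200e-05)) = -3.33207e-11.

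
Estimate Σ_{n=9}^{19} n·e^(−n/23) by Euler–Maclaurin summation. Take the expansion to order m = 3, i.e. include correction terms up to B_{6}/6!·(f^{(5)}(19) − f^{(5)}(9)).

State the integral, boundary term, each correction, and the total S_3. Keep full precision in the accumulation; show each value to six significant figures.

S_3 ≈ 81.9627

∫_9^19 x·e^(−x/23) dx evaluates to 74.7892.
Endpoint term: (f(9) + f(19))/2 = (6.08557 + 8.31742)/2 = 7.20149.
Integral + boundary = 81.9907.
k=1: B_{2}/(2)! × [f^{(1)}(19) − f^{(1)}(9)] = 1/12 × (0.0761320 − 0.411584) = -0.0279544.
Partial sum through k=1: 81.9627.
k=2: B_{4}/(4)! × [f^{(3)}(19) − f^{(3)}(9)] = −1/720 × (0.00179896 − 0.00333447) = 2.13265e-06.
Partial sum through k=2: 81.9627.
k=3: B_{6}/(6)! × [f^{(5)}(19) − f^{(5)}(9)] = 1/30240 × (6.52931e-06 − 1.11359e-05) = -1.52334e-10.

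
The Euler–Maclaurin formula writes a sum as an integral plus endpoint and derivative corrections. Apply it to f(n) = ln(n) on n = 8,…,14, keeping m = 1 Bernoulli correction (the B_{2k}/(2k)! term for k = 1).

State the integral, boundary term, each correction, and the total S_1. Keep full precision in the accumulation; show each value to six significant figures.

The integral term ∫_8^14 ln(x) dx = 14.3113.
½[f(8) + f(14)] = ½[2.07944 + 2.63906] = 2.35925.
Running total after boundary: 16.6705.
Correction k=1: B_{2}/2! · (f^{(1)}(14) − f^{(1)}(8)) = 1/12 · (0.0714286 − 0.125000) = -0.00446429.

S_1 ≈ 16.6661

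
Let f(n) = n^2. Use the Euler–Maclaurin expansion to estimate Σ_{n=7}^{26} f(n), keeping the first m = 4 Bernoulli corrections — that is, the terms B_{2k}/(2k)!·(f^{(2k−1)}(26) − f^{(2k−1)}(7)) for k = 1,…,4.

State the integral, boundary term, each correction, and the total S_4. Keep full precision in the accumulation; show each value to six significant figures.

S_4 ≈ 6110.00

The integral term ∫_7^26 x^2 dx = 5744.33.
Endpoint term: (f(7) + f(26))/2 = (49.0000 + 676.000)/2 = 362.500.
Running total after boundary: 6106.83.
Order-1 term: 1/12 · (52.0000 − 14.0000) = 3.16667.
Partial sum through k=1: 6110.00.
Order-2 term: −1/720 · (0.00000 − 0.00000) = 0.00000.
Partial sum through k=2: 6110.00.
Order-3 term: 1/30240 · (0.00000 − 0.00000) = 0.00000.
Partial sum through k=3: 6110.00.
Order-4 term: −1/1209600 · (0.00000 − 0.00000) = 0.00000.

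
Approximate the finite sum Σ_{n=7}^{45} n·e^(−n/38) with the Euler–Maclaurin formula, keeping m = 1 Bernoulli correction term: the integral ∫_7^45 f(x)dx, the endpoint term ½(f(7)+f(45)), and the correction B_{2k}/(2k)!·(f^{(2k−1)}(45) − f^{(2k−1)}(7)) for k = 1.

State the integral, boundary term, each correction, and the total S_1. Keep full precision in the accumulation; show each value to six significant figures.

∫_7^45 x·e^(−x/38) dx evaluates to 457.226.
Endpoint term: (f(7) + f(45))/2 = (5.82232 + 13.7694)/2 = 9.79588.
So far: 467.022.
Correction k=1: B_{2}/2! · (f^{(1)}(45) − f^{(1)}(7)) = 1/12 · (-0.0563661 − 0.678542) = -0.0612423.

S_1 ≈ 466.960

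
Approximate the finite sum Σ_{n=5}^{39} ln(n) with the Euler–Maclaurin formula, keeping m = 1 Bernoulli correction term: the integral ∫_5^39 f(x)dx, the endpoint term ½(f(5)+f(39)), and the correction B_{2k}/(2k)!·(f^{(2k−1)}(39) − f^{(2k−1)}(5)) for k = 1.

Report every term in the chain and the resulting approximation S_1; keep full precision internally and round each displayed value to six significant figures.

S_1 ≈ 103.454

Integral: ∫_5^39 ln(x) dx = 100.832.
Boundary: ½(f(5) + f(39)) = ½(1.60944 + 3.66356) = 2.63650.
Integral + boundary = 103.468.
Correction k=1: B_{2}/2! · (f^{(1)}(39) − f^{(1)}(5)) = 1/12 · (0.0256410 − 0.200000) = -0.0145299.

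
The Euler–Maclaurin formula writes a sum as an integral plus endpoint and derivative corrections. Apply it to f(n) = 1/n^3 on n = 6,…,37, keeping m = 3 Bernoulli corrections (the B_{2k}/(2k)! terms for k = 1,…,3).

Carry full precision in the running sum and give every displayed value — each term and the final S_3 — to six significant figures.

S_3 ≈ 0.0160394

∫_6^37 1/x^3 dx evaluates to 0.0135237.
½[f(6) + f(37)] = ½[0.00462963 + 1.97422e-05] = 0.00232469.
Running total after boundary: 0.0158483.
Order-1 term: 1/12 · (-1.60072e-06 − (-0.00231481)) = 0.000192768.
Running total after k=1: 0.0160411.
Order-2 term: −1/720 · (-2.33852e-08 − (-0.00128601)) = -1.78609e-06.
Running total after k=2: 0.0160393.
Order-3 term: 1/30240 · (-7.17442e-10 − (-0.00150034)) = 4.96145e-08.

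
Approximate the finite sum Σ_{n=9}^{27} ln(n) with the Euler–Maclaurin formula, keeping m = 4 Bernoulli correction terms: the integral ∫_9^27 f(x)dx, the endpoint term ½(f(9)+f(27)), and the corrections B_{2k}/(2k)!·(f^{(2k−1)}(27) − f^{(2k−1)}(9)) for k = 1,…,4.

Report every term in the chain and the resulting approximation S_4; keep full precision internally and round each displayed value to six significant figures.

Integral: ∫_9^27 ln(x) dx = 51.2126.
Endpoint term: (f(9) + f(27))/2 = (2.19722 + 3.29584)/2 = 2.74653.
Integral + boundary = 53.9591.
Correction k=1: B_{2}/2! · (f^{(1)}(27) − f^{(1)}(9)) = 1/12 · (0.0370370 − 0.111111) = -0.00617284.
Partial sum through k=1: 53.9529.
Correction k=2: B_{4}/4! · (f^{(3)}(27) − f^{(3)}(9)) = −1/720 · (0.000101611 − 0.00274348) = 3.66927e-06.
Partial sum through k=2: 53.9529.
Correction k=3: B_{6}/6! · (f^{(5)}(27) − f^{(5)}(9)) = 1/30240 · (1.67260e-06 − 0.000406442) = -1.33852e-08.
Partial sum through k=3: 53.9529.
Correction k=4: B_{8}/8! · (f^{(7)}(27) − f^{(7)}(9)) = −1/1209600 · (6.88313e-08 − 0.000150534) = 1.24393e-10.

S_4 ≈ 53.9529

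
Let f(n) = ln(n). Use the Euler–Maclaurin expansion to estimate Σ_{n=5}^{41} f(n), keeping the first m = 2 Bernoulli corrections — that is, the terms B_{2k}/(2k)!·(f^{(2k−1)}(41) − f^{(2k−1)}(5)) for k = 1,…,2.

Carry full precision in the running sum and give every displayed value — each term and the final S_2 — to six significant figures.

The integral term ∫_5^41 ln(x) dx = 108.209.
Endpoint term: (f(5) + f(41))/2 = (1.60944 + 3.71357)/2 = 2.66150.
Running total after boundary: 110.871.
Order-1 term: 1/12 · (0.0243902 − 0.200000) = -0.0146341.
Running total after k=1: 110.856.
Order-2 term: −1/720 · (2.90187e-05 − 0.0160000) = 2.21819e-05.

S_2 ≈ 110.856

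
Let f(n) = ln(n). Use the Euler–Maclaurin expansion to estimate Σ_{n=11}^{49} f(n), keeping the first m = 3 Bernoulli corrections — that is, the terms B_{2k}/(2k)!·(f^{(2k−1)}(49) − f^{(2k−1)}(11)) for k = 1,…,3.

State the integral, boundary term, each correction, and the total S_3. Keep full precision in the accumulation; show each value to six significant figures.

Integral: ∫_11^49 ln(x) dx = 126.322.
Boundary: ½(f(11) + f(49)) = ½(2.39790 + 3.89182) = 3.14486.
Running total after boundary: 129.467.
Order-1 term: 1/12 · (0.0204082 − 0.0909091) = -0.00587508.
Partial sum through k=1: 129.461.
Order-2 term: −1/720 · (1.69997e-05 − 0.00150263) = 2.06337e-06.
Partial sum through k=2: 129.461.
Order-3 term: 1/30240 · (8.49632e-08 − 0.000149021) = -4.92514e-09.

S_3 ≈ 129.461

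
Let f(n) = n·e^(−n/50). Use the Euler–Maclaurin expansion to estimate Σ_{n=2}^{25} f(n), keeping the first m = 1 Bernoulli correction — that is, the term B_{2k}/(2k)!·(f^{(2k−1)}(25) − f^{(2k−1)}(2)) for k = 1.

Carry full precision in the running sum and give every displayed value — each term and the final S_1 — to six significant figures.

∫_2^25 x·e^(−x/50) dx evaluates to 223.563.
Endpoint term: (f(2) + f(25))/2 = (1.92158 + 15.1633)/2 = 8.54242.
Integral + boundary = 232.105.
k=1: B_{2}/(2)! × [f^{(1)}(25) − f^{(1)}(2)] = 1/12 × (0.303265 − 0.922358) = -0.0515910.

S_1 ≈ 232.053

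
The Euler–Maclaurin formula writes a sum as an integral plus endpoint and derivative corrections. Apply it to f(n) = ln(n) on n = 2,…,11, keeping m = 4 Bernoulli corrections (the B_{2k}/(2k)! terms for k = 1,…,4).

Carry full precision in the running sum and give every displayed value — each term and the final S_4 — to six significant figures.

Integral: ∫_2^11 ln(x) dx = 15.9906.
Boundary: ½(f(2) + f(11)) = ½(0.693147 + 2.39790) = 1.54552.
Integral + boundary = 17.5361.
Order-1 term: 1/12 · (0.0909091 − 0.500000) = -0.0340909.
After k=1: 17.5020.
Order-2 term: −1/720 · (0.00150263 − 0.250000) = 0.000345135.
After k=2: 17.5023.
Order-3 term: 1/30240 · (0.000149021 − 0.750000) = -2.47967e-05.
After k=3: 17.5023.
Order-4 term: −1/1209600 · (3.69474e-05 − 5.62500) = 4.65027e-06.

S_4 ≈ 17.5023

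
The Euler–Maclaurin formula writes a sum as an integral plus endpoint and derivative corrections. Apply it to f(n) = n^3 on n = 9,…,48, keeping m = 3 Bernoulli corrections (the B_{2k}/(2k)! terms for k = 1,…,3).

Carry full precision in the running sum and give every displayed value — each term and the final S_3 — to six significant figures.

The integral term ∫_9^48 x^3 dx = 1.32546e+06.
Boundary: ½(f(9) + f(48)) = ½(729.000 + 110592) = 55660.5.
So far: 1.38112e+06.
k=1: B_{2}/(2)! × [f^{(1)}(48) − f^{(1)}(9)] = 1/12 × (6912.00 − 243.000) = 555.750.
After k=1: 1.38168e+06.
k=2: B_{4}/(4)! × [f^{(3)}(48) − f^{(3)}(9)] = −1/720 × (6.00000 − 6.00000) = 0.00000.
After k=2: 1.38168e+06.
k=3: B_{6}/(6)! × [f^{(5)}(48) − f^{(5)}(9)] = 1/30240 × (0.00000 − 0.00000) = 0.00000.

S_3 ≈ 1.38168e+06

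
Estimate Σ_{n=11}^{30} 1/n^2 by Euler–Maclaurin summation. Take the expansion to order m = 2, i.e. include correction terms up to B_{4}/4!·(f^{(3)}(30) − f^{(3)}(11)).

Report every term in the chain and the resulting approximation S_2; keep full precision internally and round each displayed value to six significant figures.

S_2 ≈ 0.0623824

The integral term ∫_11^30 1/x^2 dx = 0.0575758.
Boundary: ½(f(11) + f(30)) = ½(0.00826446 + 0.00111111) = 0.00468779.
So far: 0.0622635.
Order-1 term: 1/12 · (-7.40741e-05 − (-0.00150263)) = 0.000119046.
Partial sum through k=1: 0.0623826.
Order-2 term: −1/720 · (-9.87654e-07 − (-0.000149021)) = -2.05602e-07.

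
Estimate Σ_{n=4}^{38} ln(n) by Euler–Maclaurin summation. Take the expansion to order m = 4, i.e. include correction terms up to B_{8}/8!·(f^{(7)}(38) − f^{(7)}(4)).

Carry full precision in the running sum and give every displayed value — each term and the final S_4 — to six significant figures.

S_4 ≈ 101.176

∫_4^38 ln(x) dx evaluates to 98.6831.
Endpoint term: (f(4) + f(38))/2 = (1.38629 + 3.63759)/2 = 2.51194.
So far: 101.195.
Order-1 term: 1/12 · (0.0263158 − 0.250000) = -0.0186404.
After k=1: 101.176.
Order-2 term: −1/720 · (3.64485e-05 − 0.0312500) = 4.33522e-05.
After k=2: 101.176.
Order-3 term: 1/30240 · (3.02896e-07 − 0.0234375) = -7.75040e-07.
After k=3: 101.176.
Order-4 term: −1/1209600 · (6.29285e-09 − 0.0439453) = 3.63304e-08.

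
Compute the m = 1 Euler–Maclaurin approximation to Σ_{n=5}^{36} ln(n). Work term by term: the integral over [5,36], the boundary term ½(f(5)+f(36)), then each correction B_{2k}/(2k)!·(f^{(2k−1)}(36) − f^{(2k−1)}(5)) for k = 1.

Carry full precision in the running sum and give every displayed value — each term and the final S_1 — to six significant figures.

S_1 ≈ 92.5416

Integral: ∫_5^36 ln(x) dx = 89.9595.
Boundary: ½(f(5) + f(36)) = ½(1.60944 + 3.58352) = 2.59648.
So far: 92.5560.
Correction k=1: B_{2}/2! · (f^{(1)}(36) − f^{(1)}(5)) = 1/12 · (0.0277778 − 0.200000) = -0.0143519.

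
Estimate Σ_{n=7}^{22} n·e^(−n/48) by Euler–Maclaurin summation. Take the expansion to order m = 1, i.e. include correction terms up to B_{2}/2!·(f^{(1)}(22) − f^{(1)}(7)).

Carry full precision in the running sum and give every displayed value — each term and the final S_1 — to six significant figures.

The integral term ∫_7^22 x·e^(−x/48) dx = 157.105.
Boundary: ½(f(7) + f(22)) = ½(6.05011 + 13.9114) = 9.98076.
Running total after boundary: 167.086.
Order-1 term: 1/12 · (0.342516 − 0.738258) = -0.0329785.

S_1 ≈ 167.053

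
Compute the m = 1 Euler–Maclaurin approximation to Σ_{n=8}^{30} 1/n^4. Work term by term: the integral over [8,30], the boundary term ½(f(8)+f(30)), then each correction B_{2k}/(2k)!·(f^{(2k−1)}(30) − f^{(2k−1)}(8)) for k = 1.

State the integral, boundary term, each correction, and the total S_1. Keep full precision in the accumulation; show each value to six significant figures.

S_1 ≈ 0.000771542

∫_8^30 1/x^4 dx evaluates to 0.000638696.
Endpoint term: (f(8) + f(30))/2 = (0.000244141 + 1.23457e-06)/2 = 0.000122688.
Integral + boundary = 0.000761384.
Correction k=1: B_{2}/2! · (f^{(1)}(30) − f^{(1)}(8)) = 1/12 · (-1.64609e-07 − (-0.000122070)) = 1.01588e-05.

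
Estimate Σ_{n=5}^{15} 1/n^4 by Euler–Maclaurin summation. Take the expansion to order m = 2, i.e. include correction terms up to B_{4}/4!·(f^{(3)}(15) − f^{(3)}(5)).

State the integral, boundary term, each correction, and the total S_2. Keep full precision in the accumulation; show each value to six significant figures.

S_2 ≈ 0.00348187

The integral term ∫_5^15 1/x^4 dx = 0.00256790.
Boundary: ½(f(5) + f(15)) = ½(0.00160000 + 1.97531e-05) = 0.000809877.
So far: 0.00337778.
Order-1 term: 1/12 · (-5.26749e-06 − (-0.00128000)) = 0.000106228.
Partial sum through k=1: 0.00348401.
Order-2 term: −1/720 · (-7.02332e-07 − (-0.00153600)) = -2.13236e-06.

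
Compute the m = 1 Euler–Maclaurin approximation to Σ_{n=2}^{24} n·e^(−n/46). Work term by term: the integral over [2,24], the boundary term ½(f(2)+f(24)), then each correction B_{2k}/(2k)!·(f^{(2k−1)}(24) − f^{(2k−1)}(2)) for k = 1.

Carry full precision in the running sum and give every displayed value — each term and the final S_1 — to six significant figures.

Integral: ∫_2^24 x·e^(−x/46) dx = 203.027.
Endpoint term: (f(2) + f(24))/2 = (1.91491 + 14.2437)/2 = 8.07930.
So far: 211.107.
k=1: B_{2}/(2)! × [f^{(1)}(24) − f^{(1)}(2)] = 1/12 × (0.283842 − 0.915825) = -0.0526653.

S_1 ≈ 211.054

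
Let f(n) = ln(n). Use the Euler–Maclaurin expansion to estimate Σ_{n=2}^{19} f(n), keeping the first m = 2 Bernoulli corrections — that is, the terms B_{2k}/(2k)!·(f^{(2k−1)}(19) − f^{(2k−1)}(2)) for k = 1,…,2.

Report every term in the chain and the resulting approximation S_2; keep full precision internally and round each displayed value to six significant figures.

∫_2^19 ln(x) dx evaluates to 37.5580.
½[f(2) + f(19)] = ½[0.693147 + 2.94444] = 1.81879.
Running total after boundary: 39.3768.
k=1: B_{2}/(2)! × [f^{(1)}(19) − f^{(1)}(2)] = 1/12 × (0.0526316 − 0.500000) = -0.0372807.
Running total after k=1: 39.3396.
k=2: B_{4}/(4)! × [f^{(3)}(19) − f^{(3)}(2)] = −1/720 × (0.000291588 − 0.250000) = 0.000346817.

S_2 ≈ 39.3399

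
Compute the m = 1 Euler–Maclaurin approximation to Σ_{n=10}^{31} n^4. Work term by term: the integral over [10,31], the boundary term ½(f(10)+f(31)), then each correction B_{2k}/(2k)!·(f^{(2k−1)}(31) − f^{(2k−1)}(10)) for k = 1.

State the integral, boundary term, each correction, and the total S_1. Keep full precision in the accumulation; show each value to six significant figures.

Integral: ∫_10^31 x^4 dx = 5.70583e+06.
Endpoint term: (f(10) + f(31))/2 = (10000.0 + 923521)/2 = 466760.
Integral + boundary = 6.17259e+06.
Correction k=1: B_{2}/2! · (f^{(1)}(31) − f^{(1)}(10)) = 1/12 · (119164 − 4000.00) = 9597.00.

S_1 ≈ 6.18219e+06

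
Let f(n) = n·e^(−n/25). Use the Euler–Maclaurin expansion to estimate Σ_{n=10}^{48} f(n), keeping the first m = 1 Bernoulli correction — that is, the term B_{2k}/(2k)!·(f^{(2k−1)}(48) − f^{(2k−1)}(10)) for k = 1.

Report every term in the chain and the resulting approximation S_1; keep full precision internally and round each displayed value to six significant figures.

∫_10^48 x·e^(−x/25) dx evaluates to 318.972.
½[f(10) + f(48)] = ½[6.70320 + 7.03713] = 6.87017.
So far: 325.843.
Correction k=1: B_{2}/2! · (f^{(1)}(48) − f^{(1)}(10)) = 1/12 · (-0.134878 − 0.402192) = -0.0447559.

S_1 ≈ 325.798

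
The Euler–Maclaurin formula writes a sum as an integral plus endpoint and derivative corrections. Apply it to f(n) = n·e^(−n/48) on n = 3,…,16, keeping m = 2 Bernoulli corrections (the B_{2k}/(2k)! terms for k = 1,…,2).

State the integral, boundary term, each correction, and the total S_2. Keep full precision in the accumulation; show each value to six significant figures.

S_2 ≈ 105.607

Integral: ∫_3^16 x·e^(−x/48) dx = 98.4990.
Endpoint term: (f(3) + f(16))/2 = (2.81824 + 11.4645)/2 = 7.14137.
So far: 105.640.
Order-1 term: 1/12 · (0.477688 − 0.880700) = -0.0335844.
Running total after k=1: 105.607.
Order-2 term: −1/720 · (0.000829319 − 0.00119771) = 5.11656e-07.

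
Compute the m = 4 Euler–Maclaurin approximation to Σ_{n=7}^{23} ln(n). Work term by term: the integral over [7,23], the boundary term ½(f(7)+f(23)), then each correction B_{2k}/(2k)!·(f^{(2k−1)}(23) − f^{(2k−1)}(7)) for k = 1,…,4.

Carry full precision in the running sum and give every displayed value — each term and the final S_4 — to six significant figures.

∫_7^23 ln(x) dx evaluates to 42.4950.
½[f(7) + f(23)] = ½[1.94591 + 3.13549] = 2.54070.
Running total after boundary: 45.0357.
Correction k=1: B_{2}/2! · (f^{(1)}(23) − f^{(1)}(7)) = 1/12 · (0.0434783 − 0.142857) = -0.00828157.
Running total after k=1: 45.0274.
Correction k=2: B_{4}/4! · (f^{(3)}(23) − f^{(3)}(7)) = −1/720 · (0.000164379 − 0.00583090) = 7.87017e-06.
Running total after k=2: 45.0274.
Correction k=3: B_{6}/6! · (f^{(5)}(23) − f^{(5)}(7)) = 1/30240 · (3.72883e-06 − 0.00142798) = -4.70981e-08.
Running total after k=3: 45.0274.
Correction k=4: B_{8}/8! · (f^{(7)}(23) − f^{(7)}(7)) = −1/1209600 · (2.11465e-07 − 0.000874271) = 7.22602e-10.

S_4 ≈ 45.0274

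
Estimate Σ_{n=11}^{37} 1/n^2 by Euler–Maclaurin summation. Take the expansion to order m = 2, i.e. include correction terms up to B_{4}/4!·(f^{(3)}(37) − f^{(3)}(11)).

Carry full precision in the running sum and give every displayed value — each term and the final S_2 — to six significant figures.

The integral term ∫_11^37 1/x^2 dx = 0.0638821.
Endpoint term: (f(11) + f(37))/2 = (0.00826446 + 0.000730460)/2 = 0.00449746.
Running total after boundary: 0.0683795.
k=1: B_{2}/(2)! × [f^{(1)}(37) − f^{(1)}(11)] = 1/12 × (-3.94843e-05 − (-0.00150263)) = 0.000121929.
Running total after k=1: 0.0685015.
k=2: B_{4}/(4)! × [f^{(3)}(37) − f^{(3)}(11)] = −1/720 × (-3.46101e-07 − (-0.000149021)) = -2.06493e-07.

S_2 ≈ 0.0685012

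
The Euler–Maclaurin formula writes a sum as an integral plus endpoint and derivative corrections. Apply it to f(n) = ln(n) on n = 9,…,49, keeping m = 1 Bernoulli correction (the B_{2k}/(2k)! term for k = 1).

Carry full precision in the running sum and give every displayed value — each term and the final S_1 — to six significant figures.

∫_9^49 ln(x) dx evaluates to 130.924.
Boundary: ½(f(9) + f(49)) = ½(2.19722 + 3.89182) = 3.04452.
Running total after boundary: 133.969.
Correction k=1: B_{2}/2! · (f^{(1)}(49) − f^{(1)}(9)) = 1/12 · (0.0204082 − 0.111111) = -0.00755858.

S_1 ≈ 133.961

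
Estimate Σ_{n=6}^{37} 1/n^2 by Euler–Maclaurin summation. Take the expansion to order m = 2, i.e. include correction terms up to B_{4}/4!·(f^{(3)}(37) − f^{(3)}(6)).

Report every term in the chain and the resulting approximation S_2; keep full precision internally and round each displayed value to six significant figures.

∫_6^37 1/x^2 dx evaluates to 0.139640.
Endpoint term: (f(6) + f(37))/2 = (0.0277778 + 0.000730460)/2 = 0.0142541.
Running total after boundary: 0.153894.
Correction k=1: B_{2}/2! · (f^{(1)}(37) − f^{(1)}(6)) = 1/12 · (-3.94843e-05 − (-0.00925926)) = 0.000768315.
Running total after k=1: 0.154662.
Correction k=2: B_{4}/4! · (f^{(3)}(37) − f^{(3)}(6)) = −1/720 · (-3.46101e-07 − (-0.00308642)) = -4.28621e-06.

S_2 ≈ 0.154658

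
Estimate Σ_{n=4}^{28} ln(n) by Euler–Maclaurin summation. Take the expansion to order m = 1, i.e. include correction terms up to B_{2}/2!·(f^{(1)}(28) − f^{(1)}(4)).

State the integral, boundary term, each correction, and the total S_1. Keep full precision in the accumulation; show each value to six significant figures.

S_1 ≈ 66.0979

The integral term ∫_4^28 ln(x) dx = 63.7565.
½[f(4) + f(28)] = ½[1.38629 + 3.33220] = 2.35925.
Integral + boundary = 66.1158.
Order-1 term: 1/12 · (0.0357143 − 0.250000) = -0.0178571.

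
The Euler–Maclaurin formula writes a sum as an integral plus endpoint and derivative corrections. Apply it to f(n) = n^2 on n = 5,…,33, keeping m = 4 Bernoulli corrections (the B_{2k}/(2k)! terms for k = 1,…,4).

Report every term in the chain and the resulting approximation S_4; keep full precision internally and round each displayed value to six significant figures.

∫_5^33 x^2 dx evaluates to 11937.3.
½[f(5) + f(33)] = ½[25.0000 + 1089.00] = 557.000.
Running total after boundary: 12494.3.
k=1: B_{2}/(2)! × [f^{(1)}(33) − f^{(1)}(5)] = 1/12 × (66.0000 − 10.0000) = 4.66667.
After k=1: 12499.0.
k=2: B_{4}/(4)! × [f^{(3)}(33) − f^{(3)}(5)] = −1/720 × (0.00000 − 0.00000) = 0.00000.
After k=2: 12499.0.
k=3: B_{6}/(6)! × [f^{(5)}(33) − f^{(5)}(5)] = 1/30240 × (0.00000 − 0.00000) = 0.00000.
After k=3: 12499.0.
k=4: B_{8}/(8)! × [f^{(7)}(33) − f^{(7)}(5)] = −1/1209600 × (0.00000 − 0.00000) = 0.00000.

S_4 ≈ 12499.0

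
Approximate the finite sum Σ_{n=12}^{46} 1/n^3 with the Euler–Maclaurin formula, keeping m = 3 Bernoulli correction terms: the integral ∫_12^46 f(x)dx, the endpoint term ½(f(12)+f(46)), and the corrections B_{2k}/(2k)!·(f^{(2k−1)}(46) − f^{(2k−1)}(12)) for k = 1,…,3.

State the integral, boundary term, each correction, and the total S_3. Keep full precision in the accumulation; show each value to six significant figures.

The integral term ∫_12^46 1/x^3 dx = 0.00323593.
Endpoint term: (f(12) + f(46))/2 = (0.000578704 + 1.02737e-05)/2 = 0.000294489.
Integral + boundary = 0.00353042.
k=1: B_{2}/(2)! × [f^{(1)}(46) − f^{(1)}(12)] = 1/12 × (-6.70023e-07 − (-0.000144676)) = 1.20005e-05.
After k=1: 0.00354242.
k=2: B_{4}/(4)! × [f^{(3)}(46) − f^{(3)}(12)] = −1/720 × (-6.33292e-09 − (-2.00939e-05)) = -2.78994e-08.
After k=2: 0.00354239.
k=3: B_{6}/(6)! × [f^{(5)}(46) − f^{(5)}(12)] = 1/30240 × (-1.25701e-10 − (-5.86071e-06)) = 1.93803e-10.

S_3 ≈ 0.00354239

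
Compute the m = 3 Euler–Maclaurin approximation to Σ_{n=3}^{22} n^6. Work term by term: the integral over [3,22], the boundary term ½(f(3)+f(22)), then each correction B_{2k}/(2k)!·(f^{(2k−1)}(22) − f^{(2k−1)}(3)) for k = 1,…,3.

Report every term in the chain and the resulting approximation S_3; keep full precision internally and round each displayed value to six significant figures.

Integral: ∫_3^22 x^6 dx = 3.56337e+08.
Boundary: ½(f(3) + f(22)) = ½(729.000 + 1.13380e+08) = 5.66903e+07.
Running total after boundary: 4.13027e+08.
Correction k=1: B_{2}/2! · (f^{(1)}(22) − f^{(1)}(3)) = 1/12 · (3.09218e+07 − 1458.00) = 2.57669e+06.
After k=1: 4.15604e+08.
Correction k=2: B_{4}/4! · (f^{(3)}(22) − f^{(3)}(3)) = −1/720 · (1.27776e+06 − 3240.00) = -1770.17.
After k=2: 4.15602e+08.
Correction k=3: B_{6}/6! · (f^{(5)}(22) − f^{(5)}(3)) = 1/30240 · (15840.0 − 2160.00) = 0.452381.

S_3 ≈ 4.15602e+08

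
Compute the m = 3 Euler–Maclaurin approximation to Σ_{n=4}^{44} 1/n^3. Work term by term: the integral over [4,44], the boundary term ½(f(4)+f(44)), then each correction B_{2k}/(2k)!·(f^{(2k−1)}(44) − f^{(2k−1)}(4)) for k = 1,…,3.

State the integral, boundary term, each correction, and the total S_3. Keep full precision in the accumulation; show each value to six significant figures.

Integral: ∫_4^44 1/x^3 dx = 0.0309917.
½[f(4) + f(44)] = ½[0.0156250 + 1.17393e-05] = 0.00781837.
Running total after boundary: 0.0388101.
Order-1 term: 1/12 · (-8.00406e-07 − (-0.0117188)) = 0.000976496.
Running total after k=1: 0.0397866.
Order-2 term: −1/720 · (-8.26866e-09 − (-0.0146484)) = -2.03450e-05.
Running total after k=2: 0.0397663.
Order-3 term: 1/30240 · (-1.79382e-10 − (-0.0384521)) = 1.27157e-06.

S_3 ≈ 0.0397675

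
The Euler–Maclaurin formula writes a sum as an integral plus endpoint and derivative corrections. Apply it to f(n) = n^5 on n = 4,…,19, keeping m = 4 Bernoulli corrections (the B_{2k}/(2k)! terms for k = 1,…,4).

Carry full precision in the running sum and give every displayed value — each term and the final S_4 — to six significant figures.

Integral: ∫_4^19 x^5 dx = 7.84030e+06.
Endpoint term: (f(4) + f(19))/2 = (1024.00 + 2.47610e+06)/2 = 1.23856e+06.
Integral + boundary = 9.07886e+06.
Order-1 term: 1/12 · (651605 − 1280.00) = 54193.8.
Running total after k=1: 9.13305e+06.
Order-2 term: −1/720 · (21660.0 − 960.000) = -28.7500.
Running total after k=2: 9.13302e+06.
Order-3 term: 1/30240 · (120.000 − 120.000) = 0.00000.
Running total after k=3: 9.13302e+06.
Order-4 term: −1/1209600 · (0.00000 − 0.00000) = 0.00000.

S_4 ≈ 9.13302e+06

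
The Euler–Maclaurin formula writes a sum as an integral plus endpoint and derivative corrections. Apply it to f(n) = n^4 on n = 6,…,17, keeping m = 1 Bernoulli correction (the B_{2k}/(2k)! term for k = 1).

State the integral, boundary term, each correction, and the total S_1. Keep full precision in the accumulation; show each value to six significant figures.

Integral: ∫_6^17 x^4 dx = 282416.
Endpoint term: (f(6) + f(17))/2 = (1296.00 + 83521.0)/2 = 42408.5.
So far: 324825.
Correction k=1: B_{2}/2! · (f^{(1)}(17) − f^{(1)}(6)) = 1/12 · (19652.0 − 864.000) = 1565.67.

S_1 ≈ 326390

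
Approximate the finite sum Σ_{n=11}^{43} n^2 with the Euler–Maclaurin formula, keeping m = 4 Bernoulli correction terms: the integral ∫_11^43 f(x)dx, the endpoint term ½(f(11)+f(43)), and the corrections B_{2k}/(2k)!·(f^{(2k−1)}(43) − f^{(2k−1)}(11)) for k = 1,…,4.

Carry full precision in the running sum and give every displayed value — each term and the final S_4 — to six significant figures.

Integral: ∫_11^43 x^2 dx = 26058.7.
Boundary: ½(f(11) + f(43)) = ½(121.000 + 1849.00) = 985.000.
Running total after boundary: 27043.7.
Correction k=1: B_{2}/2! · (f^{(1)}(43) − f^{(1)}(11)) = 1/12 · (86.0000 − 22.0000) = 5.33333.
After k=1: 27049.0.
Correction k=2: B_{4}/4! · (f^{(3)}(43) − f^{(3)}(11)) = −1/720 · (0.00000 − 0.00000) = 0.00000.
After k=2: 27049.0.
Correction k=3: B_{6}/6! · (f^{(5)}(43) − f^{(5)}(11)) = 1/30240 · (0.00000 − 0.00000) = 0.00000.
After k=3: 27049.0.
Correction k=4: B_{8}/8! · (f^{(7)}(43) − f^{(7)}(11)) = −1/1209600 · (0.00000 − 0.00000) = 0.00000.

S_4 ≈ 27049.0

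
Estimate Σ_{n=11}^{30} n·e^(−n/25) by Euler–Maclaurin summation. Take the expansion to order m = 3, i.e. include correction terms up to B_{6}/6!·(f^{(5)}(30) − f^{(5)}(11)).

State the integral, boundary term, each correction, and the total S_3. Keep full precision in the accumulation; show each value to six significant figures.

S_3 ≈ 173.516

The integral term ∫_11^30 x·e^(−x/25) dx = 165.491.
Boundary: ½(f(11) + f(30)) = ½(7.08440 + 9.03583) = 8.06011.
Running total after boundary: 173.551.
Correction k=1: B_{2}/2! · (f^{(1)}(30) − f^{(1)}(11)) = 1/12 · (-0.0602388 − 0.360660) = -0.0350749.
After k=1: 173.516.
Correction k=2: B_{4}/4! · (f^{(3)}(30) − f^{(3)}(11)) = −1/720 · (0.000867439 − 0.00263797) = 2.45907e-06.
After k=2: 173.516.
Correction k=3: B_{6}/6! · (f^{(5)}(30) − f^{(5)}(11)) = 1/30240 · (2.93002e-06 − 7.51822e-06) = -1.51726e-10.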